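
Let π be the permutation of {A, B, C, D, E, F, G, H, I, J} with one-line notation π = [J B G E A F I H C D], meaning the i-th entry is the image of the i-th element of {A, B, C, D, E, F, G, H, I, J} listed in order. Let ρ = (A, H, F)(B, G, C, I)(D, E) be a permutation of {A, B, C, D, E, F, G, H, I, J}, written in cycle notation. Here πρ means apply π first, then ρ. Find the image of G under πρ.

B

First apply π: π(G) = I, then ρ(I) = B. Thus (πρ)(G) = B.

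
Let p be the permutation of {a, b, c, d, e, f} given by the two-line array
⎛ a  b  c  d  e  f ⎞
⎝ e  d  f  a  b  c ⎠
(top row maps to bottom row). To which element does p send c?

f

The entry below c in the array is f, so p(c) = f.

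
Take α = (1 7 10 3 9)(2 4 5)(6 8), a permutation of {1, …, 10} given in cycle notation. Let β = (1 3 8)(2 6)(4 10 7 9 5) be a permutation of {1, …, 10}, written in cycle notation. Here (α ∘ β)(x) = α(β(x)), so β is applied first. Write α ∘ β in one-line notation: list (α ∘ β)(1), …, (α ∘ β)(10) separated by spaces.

9 8 6 3 5 4 1 7 2 10

(α ∘ β)(x) = α(β(x)). Computing each image: α(β(1)) = α(3) = 9, α(β(2)) = α(6) = 8, α(β(3)) = α(8) = 6, α(β(4)) = α(10) = 3, α(β(5)) = α(4) = 5, α(β(6)) = α(2) = 4, α(β(7)) = α(9) = 1, α(β(8)) = α(1) = 7, α(β(9)) = α(5) = 2, α(β(10)) = α(7) = 10.
Hence α ∘ β = [9 8 6 3 5 4 1 7 2 10].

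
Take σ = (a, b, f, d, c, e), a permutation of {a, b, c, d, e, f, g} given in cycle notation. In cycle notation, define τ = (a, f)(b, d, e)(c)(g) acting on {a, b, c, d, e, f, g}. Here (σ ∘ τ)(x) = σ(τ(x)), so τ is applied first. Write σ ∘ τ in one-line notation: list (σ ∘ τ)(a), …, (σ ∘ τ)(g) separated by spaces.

d c e a f b g

For each element, apply τ then σ: a → f → d; b → d → c; c → c → e; d → e → a; e → b → f; f → a → b; g → g → g.
So σ ∘ τ in one-line form is d c e a f b g.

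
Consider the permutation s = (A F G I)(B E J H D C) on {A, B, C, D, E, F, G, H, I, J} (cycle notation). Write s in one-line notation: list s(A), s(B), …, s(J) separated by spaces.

F E B C J G I D A H

Each element maps to the next entry in its cycle (wrapping to the front): A→F, B→E, C→B, D→C, E→J, F→G, G→I, H→D, I→A, J→H.
So the one-line form is F E B C J G I D A H.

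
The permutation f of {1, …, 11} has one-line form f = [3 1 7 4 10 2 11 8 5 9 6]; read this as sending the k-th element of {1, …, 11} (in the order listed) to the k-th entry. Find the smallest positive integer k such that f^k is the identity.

6

Writing f as disjoint cycles, the cycle lengths are 6, 3, 1, 1.
The order of f is the least common multiple of its cycle lengths: lcm(6, 3) = 6.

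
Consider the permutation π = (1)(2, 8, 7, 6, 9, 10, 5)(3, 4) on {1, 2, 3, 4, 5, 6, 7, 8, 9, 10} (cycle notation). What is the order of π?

The disjoint cycles have lengths 7, 2, 1.
The order of π is the least common multiple of its cycle lengths: lcm(7, 2) = 14.

14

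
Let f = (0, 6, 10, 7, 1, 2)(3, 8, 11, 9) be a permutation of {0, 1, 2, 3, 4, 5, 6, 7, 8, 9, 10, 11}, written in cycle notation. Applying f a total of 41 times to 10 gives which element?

6

10 lies in the 6-cycle (0, 6, 10, 7, 1, 2).
On a 6-cycle, f^6 is the identity, so f^41 = f^5 there (41 ≡ 5 mod 6).
Stepping 5 places around the cycle: 10 → 7 → 1 → 2 → 0 → 6.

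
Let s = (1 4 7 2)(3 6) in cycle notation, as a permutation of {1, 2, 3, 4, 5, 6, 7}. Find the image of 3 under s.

6

In the cycle (3 6), 3 is followed by 6, so s(3) = 6.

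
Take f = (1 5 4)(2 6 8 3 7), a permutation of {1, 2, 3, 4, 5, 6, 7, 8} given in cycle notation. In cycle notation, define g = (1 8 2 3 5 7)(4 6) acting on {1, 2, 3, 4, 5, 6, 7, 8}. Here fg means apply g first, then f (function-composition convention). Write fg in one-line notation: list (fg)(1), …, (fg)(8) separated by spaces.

(fg)(x) = f(g(x)). Computing each image: f(g(1)) = f(8) = 3, f(g(2)) = f(3) = 7, f(g(3)) = f(5) = 4, f(g(4)) = f(6) = 8, f(g(5)) = f(7) = 2, f(g(6)) = f(4) = 1, f(g(7)) = f(1) = 5, f(g(8)) = f(2) = 6.
Hence fg = [3 7 4 8 2 1 5 6].

3 7 4 8 2 1 5 6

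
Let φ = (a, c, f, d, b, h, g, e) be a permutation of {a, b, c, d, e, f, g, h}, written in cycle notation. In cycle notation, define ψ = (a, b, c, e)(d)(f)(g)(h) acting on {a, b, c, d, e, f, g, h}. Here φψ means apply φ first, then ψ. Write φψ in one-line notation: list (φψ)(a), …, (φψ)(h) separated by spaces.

e h f c b d a g

(φψ)(x) = ψ(φ(x)). Computing each image: ψ(φ(a)) = ψ(c) = e, ψ(φ(b)) = ψ(h) = h, ψ(φ(c)) = ψ(f) = f, ψ(φ(d)) = ψ(b) = c, ψ(φ(e)) = ψ(a) = b, ψ(φ(f)) = ψ(d) = d, ψ(φ(g)) = ψ(e) = a, ψ(φ(h)) = ψ(g) = g.
Hence φψ = [e h f c b d a g].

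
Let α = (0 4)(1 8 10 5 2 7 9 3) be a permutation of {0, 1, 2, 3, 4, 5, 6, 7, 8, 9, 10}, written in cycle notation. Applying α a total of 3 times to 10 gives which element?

10 lies in the 8-cycle (1 8 10 5 2 7 9 3).
Stepping 3 places around the cycle: 10 → 5 → 2 → 7.

7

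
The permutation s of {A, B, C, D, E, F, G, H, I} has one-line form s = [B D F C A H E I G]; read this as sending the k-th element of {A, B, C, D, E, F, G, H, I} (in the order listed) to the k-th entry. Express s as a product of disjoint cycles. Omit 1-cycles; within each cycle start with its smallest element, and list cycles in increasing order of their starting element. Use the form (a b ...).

(A B D C F H I G E)

From A: A → B → D → C → F → H → I → G → E → A, closing the cycle (A B D C F H I G E).
Repeating from the next unused element and collecting all non-trivial cycles gives (A B D C F H I G E).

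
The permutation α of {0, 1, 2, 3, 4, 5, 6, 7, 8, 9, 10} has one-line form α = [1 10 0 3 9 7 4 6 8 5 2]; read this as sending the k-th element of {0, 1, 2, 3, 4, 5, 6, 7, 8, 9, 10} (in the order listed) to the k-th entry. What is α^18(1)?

2

Tracing 1 → 10 → … returns to 1 after 4 steps, so 1 lies in a 4-cycle (0, 1, 10, 2).
On a 4-cycle, α^4 is the identity, so α^18 = α^2 there (18 ≡ 2 mod 4).
Advancing 2 steps from 1: 1 → 10 → 2.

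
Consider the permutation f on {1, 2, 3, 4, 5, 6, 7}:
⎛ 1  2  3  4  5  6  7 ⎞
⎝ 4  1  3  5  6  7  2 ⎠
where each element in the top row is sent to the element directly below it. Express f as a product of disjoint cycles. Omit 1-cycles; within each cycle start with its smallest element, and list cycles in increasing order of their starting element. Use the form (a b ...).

Start at 1 and follow images: 1 → 4 → 5 → 6 → 7 → 2 → 1, giving the cycle (1 4 5 6 7 2).
Repeating from the next unused element and collecting all non-trivial cycles gives (1 4 5 6 7 2).

(1 4 5 6 7 2)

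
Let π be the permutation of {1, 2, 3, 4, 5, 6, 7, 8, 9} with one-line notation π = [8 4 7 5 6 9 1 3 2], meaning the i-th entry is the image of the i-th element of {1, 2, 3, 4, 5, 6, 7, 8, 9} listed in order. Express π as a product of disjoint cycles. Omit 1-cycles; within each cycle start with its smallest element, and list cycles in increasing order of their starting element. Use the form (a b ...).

(1 8 3 7)(2 4 5 6 9)

Iterating π from 1 gives 1 → 8 → 3 → 7 → 1; that is the 4-cycle (1 8 3 7).
Continuing from each remaining unvisited element yields (1 8 3 7)(2 4 5 6 9).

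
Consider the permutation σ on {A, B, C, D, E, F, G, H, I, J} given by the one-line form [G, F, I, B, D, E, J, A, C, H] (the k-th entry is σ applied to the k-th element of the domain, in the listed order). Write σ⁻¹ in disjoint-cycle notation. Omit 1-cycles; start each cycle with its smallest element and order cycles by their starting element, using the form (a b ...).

(A H J G)(B D E F)(C I)

The cycle decomposition of σ is (A G J H)(B F E D)(C I).
Reversing each cycle (and rotating so the smallest element leads) gives σ⁻¹ = (A H J G)(B D E F)(C I).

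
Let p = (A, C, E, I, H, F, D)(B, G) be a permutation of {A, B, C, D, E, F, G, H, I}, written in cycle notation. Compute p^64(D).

A

D lies in the 7-cycle (A, C, E, I, H, F, D).
On a 7-cycle, p^7 is the identity, so p^64 = p^1 there (64 ≡ 1 mod 7).
Advancing 1 step from D: D → A.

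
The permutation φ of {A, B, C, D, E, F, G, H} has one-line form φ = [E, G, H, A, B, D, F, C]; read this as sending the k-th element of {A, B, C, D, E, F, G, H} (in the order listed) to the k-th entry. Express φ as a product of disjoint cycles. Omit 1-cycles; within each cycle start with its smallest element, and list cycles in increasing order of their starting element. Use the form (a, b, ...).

(A, E, B, G, F, D)(C, H)

From A: A → E → B → G → F → D → A, closing the cycle (A, E, B, G, F, D).
Continuing from each remaining unvisited element yields (A, E, B, G, F, D)(C, H).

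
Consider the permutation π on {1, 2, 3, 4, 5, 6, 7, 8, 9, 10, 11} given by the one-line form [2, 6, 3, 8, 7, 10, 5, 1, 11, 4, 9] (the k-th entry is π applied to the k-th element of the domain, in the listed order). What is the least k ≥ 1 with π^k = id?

The disjoint-cycle form of π has cycle lengths 6, 2, 2, 1.
The order is lcm(6, 2, 2) = 6.

6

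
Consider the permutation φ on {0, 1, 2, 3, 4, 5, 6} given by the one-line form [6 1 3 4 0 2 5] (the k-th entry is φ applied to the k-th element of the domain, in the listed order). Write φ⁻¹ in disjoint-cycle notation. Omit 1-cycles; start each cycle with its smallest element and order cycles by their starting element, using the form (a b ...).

First write φ in disjoint cycles: (0 6 5 2 3 4).
The inverse reverses every cycle; in canonical form, φ⁻¹ = (0 4 3 2 5 6).

(0 4 3 2 5 6)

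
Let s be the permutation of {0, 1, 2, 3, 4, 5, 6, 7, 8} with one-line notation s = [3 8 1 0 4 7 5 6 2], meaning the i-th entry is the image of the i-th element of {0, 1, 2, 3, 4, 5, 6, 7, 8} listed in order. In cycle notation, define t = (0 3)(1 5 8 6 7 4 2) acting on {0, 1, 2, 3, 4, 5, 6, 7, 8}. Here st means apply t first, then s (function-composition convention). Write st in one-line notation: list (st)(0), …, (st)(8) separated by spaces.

For each element, apply t then s: 0 → 3 → 0; 1 → 5 → 7; 2 → 1 → 8; 3 → 0 → 3; 4 → 2 → 1; 5 → 8 → 2; 6 → 7 → 6; 7 → 4 → 4; 8 → 6 → 5.
So st in one-line form is 0 7 8 3 1 2 6 4 5.

0 7 8 3 1 2 6 4 5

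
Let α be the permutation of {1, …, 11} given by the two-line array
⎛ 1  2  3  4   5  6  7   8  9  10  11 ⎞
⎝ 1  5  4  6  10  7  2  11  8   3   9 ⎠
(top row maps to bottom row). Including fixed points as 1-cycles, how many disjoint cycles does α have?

The cycle decomposition is (1)(2 5 10 3 4 6 7)(8 11 9), which has 3 cycles (counting 1-cycles).

3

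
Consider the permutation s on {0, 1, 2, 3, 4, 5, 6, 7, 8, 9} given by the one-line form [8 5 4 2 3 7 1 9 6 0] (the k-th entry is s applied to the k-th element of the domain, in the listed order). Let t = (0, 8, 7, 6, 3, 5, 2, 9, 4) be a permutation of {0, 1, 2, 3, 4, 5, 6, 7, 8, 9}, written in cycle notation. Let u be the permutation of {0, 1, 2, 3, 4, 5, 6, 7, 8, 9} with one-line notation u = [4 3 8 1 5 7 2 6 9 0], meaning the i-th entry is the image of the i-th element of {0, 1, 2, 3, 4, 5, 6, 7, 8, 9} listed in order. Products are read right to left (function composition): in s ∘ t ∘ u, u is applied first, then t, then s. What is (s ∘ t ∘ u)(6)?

0

(s ∘ t ∘ u)(6) = s(t(u(6))). u(6) = 2, then t(2) = 9, then s(9) = 0, so the result is 0.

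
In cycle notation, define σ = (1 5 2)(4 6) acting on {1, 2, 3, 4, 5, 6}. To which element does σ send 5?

2

In the cycle (1 5 2), 5 is followed by 2, so σ(5) = 2.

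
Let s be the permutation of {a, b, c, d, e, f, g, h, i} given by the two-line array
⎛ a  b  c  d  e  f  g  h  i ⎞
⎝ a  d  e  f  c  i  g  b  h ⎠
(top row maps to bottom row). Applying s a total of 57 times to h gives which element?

Tracing h → b → … returns to h after 5 steps, so h lies in a 5-cycle (b, d, f, i, h).
Since the cycle has length 5, s^57 acts on it the same as s^2 (57 mod 5 = 2).
Advancing 2 steps from h: h → b → d.

d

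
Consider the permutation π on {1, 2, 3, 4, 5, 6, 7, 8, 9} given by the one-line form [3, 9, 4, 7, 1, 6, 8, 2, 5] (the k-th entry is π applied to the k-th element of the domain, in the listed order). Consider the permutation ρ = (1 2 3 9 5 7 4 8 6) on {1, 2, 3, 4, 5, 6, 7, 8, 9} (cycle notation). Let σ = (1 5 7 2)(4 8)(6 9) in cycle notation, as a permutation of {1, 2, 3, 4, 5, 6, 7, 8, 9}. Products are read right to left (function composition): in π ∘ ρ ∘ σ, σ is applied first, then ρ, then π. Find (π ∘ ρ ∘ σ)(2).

Apply the permutations in order: σ(2) = 1, then ρ(1) = 2, then π(2) = 9. So (π ∘ ρ ∘ σ)(2) = 9.

9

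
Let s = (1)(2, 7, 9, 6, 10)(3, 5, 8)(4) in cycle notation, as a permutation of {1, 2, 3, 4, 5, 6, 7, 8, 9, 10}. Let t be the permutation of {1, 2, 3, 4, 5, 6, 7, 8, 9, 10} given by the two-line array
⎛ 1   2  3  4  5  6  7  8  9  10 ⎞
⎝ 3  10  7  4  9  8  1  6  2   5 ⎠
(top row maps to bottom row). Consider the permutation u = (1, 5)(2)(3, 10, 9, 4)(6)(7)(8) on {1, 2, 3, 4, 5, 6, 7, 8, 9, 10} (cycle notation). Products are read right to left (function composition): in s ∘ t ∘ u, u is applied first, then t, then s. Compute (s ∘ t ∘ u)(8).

Chase 8: u(8) = 8; t(8) = 6; s(6) = 10. Hence (s ∘ t ∘ u)(8) = 10.

10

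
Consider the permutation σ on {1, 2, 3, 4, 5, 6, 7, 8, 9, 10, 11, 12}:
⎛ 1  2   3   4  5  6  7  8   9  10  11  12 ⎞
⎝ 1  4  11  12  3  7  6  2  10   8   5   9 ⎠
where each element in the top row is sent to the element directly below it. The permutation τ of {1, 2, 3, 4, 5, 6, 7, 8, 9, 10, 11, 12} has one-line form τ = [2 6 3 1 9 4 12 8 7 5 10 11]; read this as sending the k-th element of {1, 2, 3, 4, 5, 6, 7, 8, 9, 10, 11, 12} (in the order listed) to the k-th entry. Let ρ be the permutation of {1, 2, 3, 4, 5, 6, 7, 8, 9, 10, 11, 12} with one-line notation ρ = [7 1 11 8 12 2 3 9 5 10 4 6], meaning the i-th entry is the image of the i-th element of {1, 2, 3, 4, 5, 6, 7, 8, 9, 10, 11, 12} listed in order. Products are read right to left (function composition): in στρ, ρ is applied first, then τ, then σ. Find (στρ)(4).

Apply the permutations in order: ρ(4) = 8, then τ(8) = 8, then σ(8) = 2. So (στρ)(4) = 2.

2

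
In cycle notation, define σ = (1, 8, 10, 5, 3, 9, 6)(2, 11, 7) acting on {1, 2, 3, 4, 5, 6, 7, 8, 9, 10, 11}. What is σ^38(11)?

2

11 lies in the 3-cycle (2, 11, 7).
Powers repeat with period 3 on this cycle, and 38 mod 3 = 2, so σ^38(11) = σ^2(11).
Stepping 2 places around the cycle: 11 → 7 → 2.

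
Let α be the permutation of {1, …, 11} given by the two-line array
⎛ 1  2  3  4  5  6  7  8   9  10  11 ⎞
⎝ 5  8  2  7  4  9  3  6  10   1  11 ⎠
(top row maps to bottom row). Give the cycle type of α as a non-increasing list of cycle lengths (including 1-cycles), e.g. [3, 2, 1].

[10, 1]

The disjoint cycles are (1 5 4 7 3 2 8 6 9 10)(11), with lengths 10, 1 in non-increasing order.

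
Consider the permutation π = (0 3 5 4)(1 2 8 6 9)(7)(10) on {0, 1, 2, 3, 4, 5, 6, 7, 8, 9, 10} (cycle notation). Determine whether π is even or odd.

The cycle lengths are 5, 4, 1, 1.
A cycle of length ℓ contributes ℓ−1 transpositions, so π is a product of 4 + 3 = 7 transpositions — odd.

odd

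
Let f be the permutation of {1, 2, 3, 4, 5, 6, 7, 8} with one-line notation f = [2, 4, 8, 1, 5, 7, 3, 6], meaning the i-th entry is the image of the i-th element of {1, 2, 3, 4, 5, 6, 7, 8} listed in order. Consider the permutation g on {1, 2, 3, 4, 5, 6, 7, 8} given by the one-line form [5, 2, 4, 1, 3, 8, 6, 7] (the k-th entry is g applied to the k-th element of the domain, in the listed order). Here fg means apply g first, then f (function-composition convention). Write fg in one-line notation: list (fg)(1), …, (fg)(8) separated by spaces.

Chase each element through g then f: 1 → 5 → 5; 2 → 2 → 4; 3 → 4 → 1; 4 → 1 → 2; 5 → 3 → 8; 6 → 8 → 6; 7 → 6 → 7; 8 → 7 → 3.
Collecting the images, fg = [5 4 1 2 8 6 7 3].

5 4 1 2 8 6 7 3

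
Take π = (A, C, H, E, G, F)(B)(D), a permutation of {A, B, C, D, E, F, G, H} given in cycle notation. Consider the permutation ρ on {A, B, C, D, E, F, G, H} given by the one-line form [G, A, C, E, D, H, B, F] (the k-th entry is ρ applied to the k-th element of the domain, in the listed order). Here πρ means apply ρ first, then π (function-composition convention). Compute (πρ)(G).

B

ρ(G) = B, then π(B) = B; composing gives (πρ)(G) = B.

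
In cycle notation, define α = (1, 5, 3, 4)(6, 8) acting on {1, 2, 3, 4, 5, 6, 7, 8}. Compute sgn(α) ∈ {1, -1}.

The cycle lengths are 4, 2, 1, 1.
A cycle is odd iff its length is even; α has 2 even-length cycles, so sgn(α) = (−1)^2 and α is even.

1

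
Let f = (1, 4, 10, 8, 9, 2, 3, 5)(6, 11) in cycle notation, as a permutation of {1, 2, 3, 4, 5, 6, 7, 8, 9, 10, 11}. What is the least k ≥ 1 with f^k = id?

8

The cycle type of f is (8, 2, 1).
The order of f is the least common multiple of its cycle lengths: lcm(8, 2) = 8.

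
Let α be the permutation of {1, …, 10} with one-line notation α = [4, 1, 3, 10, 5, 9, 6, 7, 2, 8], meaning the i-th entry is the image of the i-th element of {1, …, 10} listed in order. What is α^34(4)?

Tracing 4 → 10 → … returns to 4 after 8 steps, so 4 lies in an 8-cycle (1 4 10 8 7 6 9 2).
Powers repeat with period 8 on this cycle, and 34 mod 8 = 2, so α^34(4) = α^2(4).
Stepping 2 places around the cycle: 4 → 10 → 8.

8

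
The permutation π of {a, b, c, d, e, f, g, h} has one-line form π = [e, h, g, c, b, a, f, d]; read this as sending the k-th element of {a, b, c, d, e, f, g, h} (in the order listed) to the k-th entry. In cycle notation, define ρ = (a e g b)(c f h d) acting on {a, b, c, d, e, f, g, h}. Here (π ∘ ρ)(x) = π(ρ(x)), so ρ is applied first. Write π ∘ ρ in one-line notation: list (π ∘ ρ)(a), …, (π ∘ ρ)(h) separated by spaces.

(π ∘ ρ)(x) = π(ρ(x)). Computing each image: π(ρ(a)) = π(e) = b, π(ρ(b)) = π(a) = e, π(ρ(c)) = π(f) = a, π(ρ(d)) = π(c) = g, π(ρ(e)) = π(g) = f, π(ρ(f)) = π(h) = d, π(ρ(g)) = π(b) = h, π(ρ(h)) = π(d) = c.
Hence π ∘ ρ = [b e a g f d h c].

b e a g f d h c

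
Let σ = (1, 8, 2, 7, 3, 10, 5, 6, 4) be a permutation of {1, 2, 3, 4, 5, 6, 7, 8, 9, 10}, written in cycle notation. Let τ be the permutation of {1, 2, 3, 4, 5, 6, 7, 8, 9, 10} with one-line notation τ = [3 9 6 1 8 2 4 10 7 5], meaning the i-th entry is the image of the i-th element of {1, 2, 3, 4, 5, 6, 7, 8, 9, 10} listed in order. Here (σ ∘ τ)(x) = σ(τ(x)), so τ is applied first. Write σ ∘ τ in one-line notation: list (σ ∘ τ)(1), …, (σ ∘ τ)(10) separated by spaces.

10 9 4 8 2 7 1 5 3 6

(σ ∘ τ)(x) = σ(τ(x)). Computing each image: σ(τ(1)) = σ(3) = 10, σ(τ(2)) = σ(9) = 9, σ(τ(3)) = σ(6) = 4, σ(τ(4)) = σ(1) = 8, σ(τ(5)) = σ(8) = 2, σ(τ(6)) = σ(2) = 7, σ(τ(7)) = σ(4) = 1, σ(τ(8)) = σ(10) = 5, σ(τ(9)) = σ(7) = 3, σ(τ(10)) = σ(5) = 6.
Hence σ ∘ τ = [10 9 4 8 2 7 1 5 3 6].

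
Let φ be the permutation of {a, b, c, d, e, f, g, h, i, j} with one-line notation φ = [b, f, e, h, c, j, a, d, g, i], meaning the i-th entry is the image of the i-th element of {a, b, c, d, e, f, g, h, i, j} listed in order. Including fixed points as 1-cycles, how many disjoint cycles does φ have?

The cycle decomposition is (a b f j i g)(c e)(d h), which has 3 cycles (counting 1-cycles).

3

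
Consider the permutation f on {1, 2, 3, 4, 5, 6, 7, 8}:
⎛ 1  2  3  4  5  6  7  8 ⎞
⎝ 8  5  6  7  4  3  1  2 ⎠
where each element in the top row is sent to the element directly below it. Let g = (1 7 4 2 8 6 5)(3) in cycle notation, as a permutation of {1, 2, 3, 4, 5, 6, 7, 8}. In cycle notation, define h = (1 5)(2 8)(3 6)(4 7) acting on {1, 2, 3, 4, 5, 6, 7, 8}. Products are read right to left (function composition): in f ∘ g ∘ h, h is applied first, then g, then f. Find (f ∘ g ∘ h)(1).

8

(f ∘ g ∘ h)(1) = f(g(h(1))). h(1) = 5, then g(5) = 1, then f(1) = 8, so the result is 8.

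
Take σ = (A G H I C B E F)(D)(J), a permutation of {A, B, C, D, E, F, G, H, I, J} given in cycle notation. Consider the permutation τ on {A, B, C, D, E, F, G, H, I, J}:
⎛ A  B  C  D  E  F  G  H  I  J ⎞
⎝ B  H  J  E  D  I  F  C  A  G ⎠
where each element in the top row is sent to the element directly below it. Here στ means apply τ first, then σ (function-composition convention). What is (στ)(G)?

A

(στ)(G) = σ(τ(G)). τ(G) = F, then σ(F) = A. So (στ)(G) = A.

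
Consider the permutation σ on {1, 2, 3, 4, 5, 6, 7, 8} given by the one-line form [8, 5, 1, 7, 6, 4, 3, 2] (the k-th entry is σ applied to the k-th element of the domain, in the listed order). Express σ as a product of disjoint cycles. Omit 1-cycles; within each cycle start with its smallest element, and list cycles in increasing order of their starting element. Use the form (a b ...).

(1 8 2 5 6 4 7 3)

Iterating σ from 1 gives 1 → 8 → 2 → 5 → 6 → 4 → 7 → 3 → 1; that is the 8-cycle (1 8 2 5 6 4 7 3).
Continuing from each remaining unvisited element yields (1 8 2 5 6 4 7 3).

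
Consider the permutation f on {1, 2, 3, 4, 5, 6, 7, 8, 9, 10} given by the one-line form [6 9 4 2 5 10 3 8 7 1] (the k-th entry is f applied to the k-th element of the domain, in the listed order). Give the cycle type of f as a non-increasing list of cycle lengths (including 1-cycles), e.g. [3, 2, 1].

The disjoint cycles are (1 6 10)(2 9 7 3 4)(5)(8), with lengths 5, 3, 1, 1 in non-increasing order.

[5, 3, 1, 1]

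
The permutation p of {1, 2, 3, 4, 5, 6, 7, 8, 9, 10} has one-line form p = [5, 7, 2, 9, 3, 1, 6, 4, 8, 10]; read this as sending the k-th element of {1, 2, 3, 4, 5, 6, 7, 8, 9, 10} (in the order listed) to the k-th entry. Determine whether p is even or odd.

In disjoint-cycle form the cycle lengths are 6, 3, 1.
A cycle is odd iff its length is even; p has 1 even-length cycle, so sgn(p) = (−1)^1 and p is odd.

odd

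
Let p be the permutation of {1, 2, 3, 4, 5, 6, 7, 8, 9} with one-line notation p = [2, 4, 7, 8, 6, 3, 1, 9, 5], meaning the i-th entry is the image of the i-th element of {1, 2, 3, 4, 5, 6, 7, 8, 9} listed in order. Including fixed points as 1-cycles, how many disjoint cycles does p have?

The cycle decomposition is (1, 2, 4, 8, 9, 5, 6, 3, 7), which has 1 cycle (counting 1-cycles).

1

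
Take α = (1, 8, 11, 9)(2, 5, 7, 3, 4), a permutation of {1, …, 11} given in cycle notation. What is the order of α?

The disjoint cycles have lengths 5, 4, 1, 1.
Since disjoint cycles commute, ord(α) = lcm(5, 4) = 20.

20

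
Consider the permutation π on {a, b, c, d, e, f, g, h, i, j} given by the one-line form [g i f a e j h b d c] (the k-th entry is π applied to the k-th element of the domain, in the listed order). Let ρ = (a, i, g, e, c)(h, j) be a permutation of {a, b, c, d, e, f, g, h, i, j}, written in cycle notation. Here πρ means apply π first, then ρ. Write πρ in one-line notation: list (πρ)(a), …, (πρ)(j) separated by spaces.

e g f i c h j b d a

(πρ)(x) = ρ(π(x)). Computing each image: ρ(π(a)) = ρ(g) = e, ρ(π(b)) = ρ(i) = g, ρ(π(c)) = ρ(f) = f, ρ(π(d)) = ρ(a) = i, ρ(π(e)) = ρ(e) = c, ρ(π(f)) = ρ(j) = h, ρ(π(g)) = ρ(h) = j, ρ(π(h)) = ρ(b) = b, ρ(π(i)) = ρ(d) = d, ρ(π(j)) = ρ(c) = a.
Hence πρ = [e g f i c h j b d a].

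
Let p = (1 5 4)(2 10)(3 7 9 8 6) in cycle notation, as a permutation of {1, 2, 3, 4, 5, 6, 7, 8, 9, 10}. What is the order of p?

30

The cycle type of p is (5, 3, 2).
The order of p is the least common multiple of its cycle lengths: lcm(5, 3, 2) = 30.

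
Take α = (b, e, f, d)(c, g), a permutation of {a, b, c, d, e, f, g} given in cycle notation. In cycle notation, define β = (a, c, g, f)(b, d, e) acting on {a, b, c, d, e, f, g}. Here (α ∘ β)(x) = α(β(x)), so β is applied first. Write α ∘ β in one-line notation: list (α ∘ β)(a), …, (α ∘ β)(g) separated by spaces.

g b c f e a d

(α ∘ β)(x) = α(β(x)). Computing each image: α(β(a)) = α(c) = g, α(β(b)) = α(d) = b, α(β(c)) = α(g) = c, α(β(d)) = α(e) = f, α(β(e)) = α(b) = e, α(β(f)) = α(a) = a, α(β(g)) = α(f) = d.
Hence α ∘ β = [g b c f e a d].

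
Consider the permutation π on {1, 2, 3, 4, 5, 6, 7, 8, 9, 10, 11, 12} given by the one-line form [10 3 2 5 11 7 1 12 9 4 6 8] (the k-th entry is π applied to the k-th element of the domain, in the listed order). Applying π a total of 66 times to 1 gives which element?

Tracing 1 → 10 → … returns to 1 after 7 steps, so 1 lies in a 7-cycle (1 10 4 5 11 6 7).
Powers repeat with period 7 on this cycle, and 66 mod 7 = 3, so π^66(1) = π^3(1).
Advancing 3 steps from 1: 1 → 10 → 4 → 5.

5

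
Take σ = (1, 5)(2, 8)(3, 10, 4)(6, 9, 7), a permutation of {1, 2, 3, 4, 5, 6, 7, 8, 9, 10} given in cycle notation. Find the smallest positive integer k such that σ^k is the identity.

6

The cycle type of σ is (3, 3, 2, 2).
The order of σ is the least common multiple of its cycle lengths: lcm(3, 3, 2, 2) = 6.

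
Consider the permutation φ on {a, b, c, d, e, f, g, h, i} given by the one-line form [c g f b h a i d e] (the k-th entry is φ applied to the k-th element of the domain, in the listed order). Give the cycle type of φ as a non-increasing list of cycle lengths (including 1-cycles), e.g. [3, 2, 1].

[6, 3]

The disjoint cycles are (a, c, f)(b, g, i, e, h, d), with lengths 6, 3 in non-increasing order.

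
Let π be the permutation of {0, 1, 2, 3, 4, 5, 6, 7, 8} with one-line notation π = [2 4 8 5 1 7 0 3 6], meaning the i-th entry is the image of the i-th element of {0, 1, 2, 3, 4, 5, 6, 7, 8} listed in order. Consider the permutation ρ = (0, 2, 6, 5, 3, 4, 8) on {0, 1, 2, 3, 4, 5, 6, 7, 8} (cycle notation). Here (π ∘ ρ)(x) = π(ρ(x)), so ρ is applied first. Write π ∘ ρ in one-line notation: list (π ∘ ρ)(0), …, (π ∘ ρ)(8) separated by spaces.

Chase each element through ρ then π: 0 → 2 → 8; 1 → 1 → 4; 2 → 6 → 0; 3 → 4 → 1; 4 → 8 → 6; 5 → 3 → 5; 6 → 5 → 7; 7 → 7 → 3; 8 → 0 → 2.
So π ∘ ρ in one-line form is 8 4 0 1 6 5 7 3 2.

8 4 0 1 6 5 7 3 2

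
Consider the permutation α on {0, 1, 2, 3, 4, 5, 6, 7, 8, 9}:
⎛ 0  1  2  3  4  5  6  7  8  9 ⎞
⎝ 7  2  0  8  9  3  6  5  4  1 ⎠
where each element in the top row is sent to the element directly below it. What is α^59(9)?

5

Tracing 9 → 1 → … returns to 9 after 9 steps, so 9 lies in a 9-cycle (0, 7, 5, 3, 8, 4, 9, 1, 2).
On a 9-cycle, α^9 is the identity, so α^59 = α^5 there (59 ≡ 5 mod 9).
Advancing 5 steps from 9: 9 → 1 → 2 → 0 → 7 → 5.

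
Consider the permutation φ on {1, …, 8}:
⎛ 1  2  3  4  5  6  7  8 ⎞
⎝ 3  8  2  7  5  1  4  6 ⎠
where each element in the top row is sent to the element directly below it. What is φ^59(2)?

Tracing 2 → 8 → … returns to 2 after 5 steps, so 2 lies in a 5-cycle (1 3 2 8 6).
On a 5-cycle, φ^5 is the identity, so φ^59 = φ^4 there (59 ≡ 4 mod 5).
Stepping 4 places around the cycle: 2 → 8 → 6 → 1 → 3.

3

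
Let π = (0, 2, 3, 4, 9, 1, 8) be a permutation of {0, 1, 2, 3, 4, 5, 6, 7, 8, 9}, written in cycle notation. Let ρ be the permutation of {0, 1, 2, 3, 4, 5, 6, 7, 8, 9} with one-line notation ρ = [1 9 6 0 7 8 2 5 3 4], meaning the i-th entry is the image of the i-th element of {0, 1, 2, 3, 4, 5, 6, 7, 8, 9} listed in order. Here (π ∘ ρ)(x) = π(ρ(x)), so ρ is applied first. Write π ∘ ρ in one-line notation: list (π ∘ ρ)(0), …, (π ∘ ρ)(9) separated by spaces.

(π ∘ ρ)(x) = π(ρ(x)). Computing each image: π(ρ(0)) = π(1) = 8, π(ρ(1)) = π(9) = 1, π(ρ(2)) = π(6) = 6, π(ρ(3)) = π(0) = 2, π(ρ(4)) = π(7) = 7, π(ρ(5)) = π(8) = 0, π(ρ(6)) = π(2) = 3, π(ρ(7)) = π(5) = 5, π(ρ(8)) = π(3) = 4, π(ρ(9)) = π(4) = 9.
Hence π ∘ ρ = [8 1 6 2 7 0 3 5 4 9].

8 1 6 2 7 0 3 5 4 9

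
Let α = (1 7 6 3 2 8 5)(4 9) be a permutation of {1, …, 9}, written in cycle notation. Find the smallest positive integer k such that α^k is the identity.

14

The cycle type of α is (7, 2).
The order of α is the least common multiple of its cycle lengths: lcm(7, 2) = 14.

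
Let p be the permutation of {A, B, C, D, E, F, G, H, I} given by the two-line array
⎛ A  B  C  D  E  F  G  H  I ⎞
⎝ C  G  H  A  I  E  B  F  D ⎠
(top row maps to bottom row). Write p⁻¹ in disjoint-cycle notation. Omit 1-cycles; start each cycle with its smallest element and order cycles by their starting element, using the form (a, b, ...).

(A, D, I, E, F, H, C)(B, G)

The cycle decomposition of p is (A, C, H, F, E, I, D)(B, G).
The inverse reverses every cycle; in canonical form, p⁻¹ = (A, D, I, E, F, H, C)(B, G).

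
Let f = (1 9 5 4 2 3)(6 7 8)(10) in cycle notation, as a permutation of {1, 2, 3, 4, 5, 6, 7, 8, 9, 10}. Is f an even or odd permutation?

odd

The cycle lengths are 6, 3, 1.
A cycle is odd iff its length is even; f has 1 even-length cycle, so sgn(f) = (−1)^1 and f is odd.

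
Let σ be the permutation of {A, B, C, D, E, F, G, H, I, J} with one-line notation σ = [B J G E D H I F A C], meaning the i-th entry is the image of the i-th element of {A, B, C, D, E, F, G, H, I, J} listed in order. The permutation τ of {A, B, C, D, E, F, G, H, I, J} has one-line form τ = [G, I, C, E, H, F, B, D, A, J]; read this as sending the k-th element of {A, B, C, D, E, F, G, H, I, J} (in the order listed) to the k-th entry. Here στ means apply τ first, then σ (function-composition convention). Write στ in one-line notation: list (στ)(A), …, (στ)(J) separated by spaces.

I A G D F H J E B C

(στ)(x) = σ(τ(x)). Computing each image: σ(τ(A)) = σ(G) = I, σ(τ(B)) = σ(I) = A, σ(τ(C)) = σ(C) = G, σ(τ(D)) = σ(E) = D, σ(τ(E)) = σ(H) = F, σ(τ(F)) = σ(F) = H, σ(τ(G)) = σ(B) = J, σ(τ(H)) = σ(D) = E, σ(τ(I)) = σ(A) = B, σ(τ(J)) = σ(J) = C.
Hence στ = [I A G D F H J E B C].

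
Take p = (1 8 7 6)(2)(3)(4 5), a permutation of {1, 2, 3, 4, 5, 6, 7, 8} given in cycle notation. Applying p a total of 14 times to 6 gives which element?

8

6 lies in the 4-cycle (1 8 7 6).
Since the cycle has length 4, p^14 acts on it the same as p^2 (14 mod 4 = 2).
Stepping 2 places around the cycle: 6 → 1 → 8.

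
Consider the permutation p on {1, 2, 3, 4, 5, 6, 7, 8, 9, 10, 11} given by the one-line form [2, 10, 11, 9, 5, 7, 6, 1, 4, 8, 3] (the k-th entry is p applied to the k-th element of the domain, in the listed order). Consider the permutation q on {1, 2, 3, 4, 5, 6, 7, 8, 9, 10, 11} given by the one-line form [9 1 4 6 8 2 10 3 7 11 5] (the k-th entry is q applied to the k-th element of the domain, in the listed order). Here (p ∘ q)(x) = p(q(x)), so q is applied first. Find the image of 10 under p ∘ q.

3

(p ∘ q)(10) = p(q(10)). q(10) = 11, then p(11) = 3. So (p ∘ q)(10) = 3.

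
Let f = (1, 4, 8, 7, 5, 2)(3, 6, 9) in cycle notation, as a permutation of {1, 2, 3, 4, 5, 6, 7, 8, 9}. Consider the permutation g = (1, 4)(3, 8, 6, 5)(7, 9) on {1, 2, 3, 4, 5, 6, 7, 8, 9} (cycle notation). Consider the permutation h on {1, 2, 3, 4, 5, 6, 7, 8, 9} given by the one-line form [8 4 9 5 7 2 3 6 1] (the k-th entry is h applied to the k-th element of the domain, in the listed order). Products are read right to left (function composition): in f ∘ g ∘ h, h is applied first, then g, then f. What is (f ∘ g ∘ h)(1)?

9

(f ∘ g ∘ h)(1) = f(g(h(1))). h(1) = 8, then g(8) = 6, then f(6) = 9, so the result is 9.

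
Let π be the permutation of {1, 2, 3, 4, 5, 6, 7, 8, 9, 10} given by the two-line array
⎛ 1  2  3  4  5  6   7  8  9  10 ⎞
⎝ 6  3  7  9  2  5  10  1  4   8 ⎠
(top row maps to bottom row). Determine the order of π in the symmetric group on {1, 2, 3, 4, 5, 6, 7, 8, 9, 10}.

8

Decomposing into disjoint cycles gives cycle lengths 8, 2.
The order of π is the least common multiple of its cycle lengths: lcm(8, 2) = 8.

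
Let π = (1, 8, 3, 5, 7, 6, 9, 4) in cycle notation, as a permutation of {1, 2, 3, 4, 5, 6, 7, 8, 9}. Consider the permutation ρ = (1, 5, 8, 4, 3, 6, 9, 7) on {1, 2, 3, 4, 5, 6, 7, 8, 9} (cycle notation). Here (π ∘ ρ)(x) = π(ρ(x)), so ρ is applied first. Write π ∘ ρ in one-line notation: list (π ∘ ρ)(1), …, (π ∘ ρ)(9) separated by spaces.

For each element, apply ρ then π: 1 → 5 → 7; 2 → 2 → 2; 3 → 6 → 9; 4 → 3 → 5; 5 → 8 → 3; 6 → 9 → 4; 7 → 1 → 8; 8 → 4 → 1; 9 → 7 → 6.
So π ∘ ρ in one-line form is 7 2 9 5 3 4 8 1 6.

7 2 9 5 3 4 8 1 6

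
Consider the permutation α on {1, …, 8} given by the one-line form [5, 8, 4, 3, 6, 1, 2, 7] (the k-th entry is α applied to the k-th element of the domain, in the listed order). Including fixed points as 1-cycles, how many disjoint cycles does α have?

3

The cycle decomposition is (1, 5, 6)(2, 8, 7)(3, 4), which has 3 cycles (counting 1-cycles).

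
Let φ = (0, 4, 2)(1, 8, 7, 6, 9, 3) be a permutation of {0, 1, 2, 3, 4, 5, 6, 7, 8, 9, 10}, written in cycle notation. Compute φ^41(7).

7 lies in the 6-cycle (1, 8, 7, 6, 9, 3).
Since the cycle has length 6, φ^41 acts on it the same as φ^5 (41 mod 6 = 5).
Advancing 5 steps from 7: 7 → 6 → 9 → 3 → 1 → 8.

8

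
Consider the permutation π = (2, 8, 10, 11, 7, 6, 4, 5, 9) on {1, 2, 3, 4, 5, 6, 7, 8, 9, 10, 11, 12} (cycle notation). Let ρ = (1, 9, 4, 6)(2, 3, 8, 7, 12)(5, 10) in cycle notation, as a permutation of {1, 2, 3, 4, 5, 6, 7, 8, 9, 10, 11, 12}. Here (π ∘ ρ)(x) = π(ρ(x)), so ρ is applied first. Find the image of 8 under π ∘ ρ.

ρ(8) = 7, then π(7) = 6; composing gives (π ∘ ρ)(8) = 6.

6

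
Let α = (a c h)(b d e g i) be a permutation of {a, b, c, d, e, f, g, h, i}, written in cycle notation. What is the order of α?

The disjoint cycles have lengths 5, 3, 1.
The order is lcm(5, 3) = 15.

15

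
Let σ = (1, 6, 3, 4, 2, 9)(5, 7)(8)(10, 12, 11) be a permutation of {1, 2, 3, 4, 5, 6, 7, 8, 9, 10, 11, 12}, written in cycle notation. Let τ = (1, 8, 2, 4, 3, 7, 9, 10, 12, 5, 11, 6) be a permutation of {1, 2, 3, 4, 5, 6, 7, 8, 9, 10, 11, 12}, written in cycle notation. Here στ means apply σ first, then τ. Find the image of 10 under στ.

5

(στ)(10) = τ(σ(10)). σ(10) = 12, then τ(12) = 5. So (στ)(10) = 5.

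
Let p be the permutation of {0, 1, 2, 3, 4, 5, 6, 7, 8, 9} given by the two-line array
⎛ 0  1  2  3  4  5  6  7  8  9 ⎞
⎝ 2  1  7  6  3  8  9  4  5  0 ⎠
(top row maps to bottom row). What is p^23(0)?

7

Tracing 0 → 2 → … returns to 0 after 7 steps, so 0 lies in a 7-cycle (0 2 7 4 3 6 9).
On a 7-cycle, p^7 is the identity, so p^23 = p^2 there (23 ≡ 2 mod 7).
Advancing 2 steps from 0: 0 → 2 → 7.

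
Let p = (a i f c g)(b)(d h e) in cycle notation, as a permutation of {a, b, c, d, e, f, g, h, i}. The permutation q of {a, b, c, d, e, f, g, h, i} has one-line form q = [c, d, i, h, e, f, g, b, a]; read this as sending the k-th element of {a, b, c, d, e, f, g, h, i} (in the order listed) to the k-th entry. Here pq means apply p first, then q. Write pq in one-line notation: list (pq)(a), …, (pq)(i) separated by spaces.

a d g b h i c e f

(pq)(x) = q(p(x)). Computing each image: q(p(a)) = q(i) = a, q(p(b)) = q(b) = d, q(p(c)) = q(g) = g, q(p(d)) = q(h) = b, q(p(e)) = q(d) = h, q(p(f)) = q(c) = i, q(p(g)) = q(a) = c, q(p(h)) = q(e) = e, q(p(i)) = q(f) = f.
Hence pq = [a d g b h i c e f].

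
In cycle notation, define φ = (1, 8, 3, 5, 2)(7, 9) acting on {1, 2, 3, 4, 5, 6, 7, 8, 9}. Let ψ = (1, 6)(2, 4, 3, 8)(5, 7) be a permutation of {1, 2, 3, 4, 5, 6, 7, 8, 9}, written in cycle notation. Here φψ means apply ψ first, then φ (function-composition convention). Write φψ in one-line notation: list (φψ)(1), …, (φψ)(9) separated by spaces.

For each element, apply ψ then φ: 1 → 6 → 6; 2 → 4 → 4; 3 → 8 → 3; 4 → 3 → 5; 5 → 7 → 9; 6 → 1 → 8; 7 → 5 → 2; 8 → 2 → 1; 9 → 9 → 7.
So φψ in one-line form is 6 4 3 5 9 8 2 1 7.

6 4 3 5 9 8 2 1 7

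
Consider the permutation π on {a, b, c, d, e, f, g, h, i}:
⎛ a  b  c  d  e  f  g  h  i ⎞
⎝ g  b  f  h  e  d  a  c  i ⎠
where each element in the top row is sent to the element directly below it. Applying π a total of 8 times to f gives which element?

Tracing f → d → … returns to f after 4 steps, so f lies in a 4-cycle (c f d h).
Since the cycle has length 4, π^8 acts on it the same as π^0 (8 mod 4 = 0).
So π^8(f) = f.

f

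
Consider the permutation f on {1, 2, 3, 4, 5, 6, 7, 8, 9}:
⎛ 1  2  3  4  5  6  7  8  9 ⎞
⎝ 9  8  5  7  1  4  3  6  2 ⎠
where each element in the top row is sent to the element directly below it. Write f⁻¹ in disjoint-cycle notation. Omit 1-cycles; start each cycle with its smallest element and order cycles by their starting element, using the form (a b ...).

(1 5 3 7 4 6 8 2 9)

First write f in disjoint cycles: (1 9 2 8 6 4 7 3 5).
The inverse reverses every cycle; in canonical form, f⁻¹ = (1 5 3 7 4 6 8 2 9).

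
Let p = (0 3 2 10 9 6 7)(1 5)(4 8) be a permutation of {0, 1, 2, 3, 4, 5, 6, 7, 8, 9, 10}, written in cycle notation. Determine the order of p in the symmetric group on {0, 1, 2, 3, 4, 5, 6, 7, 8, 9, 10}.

14

The cycle type of p is (7, 2, 2).
The order of p is the least common multiple of its cycle lengths: lcm(7, 2, 2) = 14.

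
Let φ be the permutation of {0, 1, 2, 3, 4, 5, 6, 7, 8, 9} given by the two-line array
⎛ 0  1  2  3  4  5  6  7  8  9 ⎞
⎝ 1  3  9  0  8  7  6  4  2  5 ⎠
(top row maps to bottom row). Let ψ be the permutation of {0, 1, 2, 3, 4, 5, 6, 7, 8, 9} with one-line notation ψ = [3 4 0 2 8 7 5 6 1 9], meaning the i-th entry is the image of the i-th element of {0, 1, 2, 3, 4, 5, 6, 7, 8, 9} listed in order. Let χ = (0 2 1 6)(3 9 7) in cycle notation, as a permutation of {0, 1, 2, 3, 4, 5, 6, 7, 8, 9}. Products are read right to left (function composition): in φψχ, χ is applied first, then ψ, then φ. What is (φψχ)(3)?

5

Apply the permutations in order: χ(3) = 9, then ψ(9) = 9, then φ(9) = 5. So (φψχ)(3) = 5.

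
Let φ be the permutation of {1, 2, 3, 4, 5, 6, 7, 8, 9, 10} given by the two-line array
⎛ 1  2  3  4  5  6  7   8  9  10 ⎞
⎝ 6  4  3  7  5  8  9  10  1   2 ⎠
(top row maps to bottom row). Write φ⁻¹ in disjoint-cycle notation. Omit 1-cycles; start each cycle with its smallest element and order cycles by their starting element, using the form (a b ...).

The cycle decomposition of φ is (1 6 8 10 2 4 7 9).
The inverse reverses every cycle; in canonical form, φ⁻¹ = (1 9 7 4 2 10 8 6).

(1 9 7 4 2 10 8 6)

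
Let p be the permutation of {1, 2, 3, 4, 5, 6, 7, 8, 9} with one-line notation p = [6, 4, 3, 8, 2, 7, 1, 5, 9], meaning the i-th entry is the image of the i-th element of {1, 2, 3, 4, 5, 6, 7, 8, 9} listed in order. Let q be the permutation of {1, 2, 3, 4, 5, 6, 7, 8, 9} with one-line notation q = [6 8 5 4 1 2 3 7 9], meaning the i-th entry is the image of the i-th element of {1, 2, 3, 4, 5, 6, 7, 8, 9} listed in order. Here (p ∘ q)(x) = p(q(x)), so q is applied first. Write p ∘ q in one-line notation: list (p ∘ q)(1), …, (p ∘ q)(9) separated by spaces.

7 5 2 8 6 4 3 1 9

For each element, apply q then p: 1 → 6 → 7; 2 → 8 → 5; 3 → 5 → 2; 4 → 4 → 8; 5 → 1 → 6; 6 → 2 → 4; 7 → 3 → 3; 8 → 7 → 1; 9 → 9 → 9.
So p ∘ q in one-line form is 7 5 2 8 6 4 3 1 9.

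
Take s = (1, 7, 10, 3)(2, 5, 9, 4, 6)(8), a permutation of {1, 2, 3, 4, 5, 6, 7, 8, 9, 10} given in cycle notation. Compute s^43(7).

7 lies in the 4-cycle (1, 7, 10, 3).
Since the cycle has length 4, s^43 acts on it the same as s^3 (43 mod 4 = 3).
Advancing 3 steps from 7: 7 → 10 → 3 → 1.

1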